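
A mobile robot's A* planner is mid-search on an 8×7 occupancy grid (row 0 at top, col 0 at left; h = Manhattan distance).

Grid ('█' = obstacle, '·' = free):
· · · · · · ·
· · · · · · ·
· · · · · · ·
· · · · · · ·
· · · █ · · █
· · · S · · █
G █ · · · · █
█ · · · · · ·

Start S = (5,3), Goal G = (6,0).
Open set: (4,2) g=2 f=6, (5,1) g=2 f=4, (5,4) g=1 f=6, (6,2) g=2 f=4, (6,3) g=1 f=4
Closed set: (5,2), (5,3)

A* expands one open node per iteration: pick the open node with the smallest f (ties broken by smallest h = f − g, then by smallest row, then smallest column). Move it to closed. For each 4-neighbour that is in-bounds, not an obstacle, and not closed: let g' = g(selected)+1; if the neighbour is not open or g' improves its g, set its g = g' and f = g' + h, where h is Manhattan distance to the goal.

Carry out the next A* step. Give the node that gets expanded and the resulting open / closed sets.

step 1: expand (5,1) (f=4, h=2) → closed; open now [(4,1) g=3 f=6, (4,2) g=2 f=6, (5,0) g=3 f=4, (5,4) g=1 f=6, (6,2) g=2 f=4, (6,3) g=1 f=4]

expanded=(5,1); open=[(4,1) g=3 f=6, (4,2) g=2 f=6, (5,0) g=3 f=4, (5,4) g=1 f=6, (6,2) g=2 f=4, (6,3) g=1 f=4]; closed=[(5,1), (5,2), (5,3)]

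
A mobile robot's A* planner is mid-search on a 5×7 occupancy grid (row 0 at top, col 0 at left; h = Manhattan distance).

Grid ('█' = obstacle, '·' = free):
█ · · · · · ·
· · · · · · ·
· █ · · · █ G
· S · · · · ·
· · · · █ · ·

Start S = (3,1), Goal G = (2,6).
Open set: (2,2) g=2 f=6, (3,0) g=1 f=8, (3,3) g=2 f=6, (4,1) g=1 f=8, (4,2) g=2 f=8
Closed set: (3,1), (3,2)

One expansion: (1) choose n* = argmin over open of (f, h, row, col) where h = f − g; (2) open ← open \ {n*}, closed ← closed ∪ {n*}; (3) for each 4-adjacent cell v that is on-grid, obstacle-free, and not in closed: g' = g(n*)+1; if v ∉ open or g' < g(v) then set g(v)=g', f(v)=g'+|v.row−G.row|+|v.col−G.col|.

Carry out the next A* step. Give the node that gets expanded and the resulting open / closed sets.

expanded=(2,2); open=[(1,2) g=3 f=8, (2,3) g=3 f=6, (3,0) g=1 f=8, (3,3) g=2 f=6, (4,1) g=1 f=8, (4,2) g=2 f=8]; closed=[(2,2), (3,1), (3,2)]

step 1: expand (2,2) (f=6, h=4) → closed; open now [(1,2) g=3 f=8, (2,3) g=3 f=6, (3,0) g=1 f=8, (3,3) g=2 f=6, (4,1) g=1 f=8, (4,2) g=2 f=8]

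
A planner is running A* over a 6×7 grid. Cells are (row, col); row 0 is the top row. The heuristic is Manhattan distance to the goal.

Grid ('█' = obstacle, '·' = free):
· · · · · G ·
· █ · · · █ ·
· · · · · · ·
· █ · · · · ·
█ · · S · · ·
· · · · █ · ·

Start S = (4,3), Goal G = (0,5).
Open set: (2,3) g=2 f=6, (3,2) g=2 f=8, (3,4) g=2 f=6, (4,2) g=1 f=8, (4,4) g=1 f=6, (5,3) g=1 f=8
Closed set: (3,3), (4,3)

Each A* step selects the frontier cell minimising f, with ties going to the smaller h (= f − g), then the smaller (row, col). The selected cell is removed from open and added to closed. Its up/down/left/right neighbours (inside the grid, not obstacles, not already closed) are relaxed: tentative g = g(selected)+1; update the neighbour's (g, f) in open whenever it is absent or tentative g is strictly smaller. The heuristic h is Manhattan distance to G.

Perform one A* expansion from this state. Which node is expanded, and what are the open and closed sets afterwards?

expanded=(2,3); open=[(1,3) g=3 f=6, (2,2) g=3 f=8, (2,4) g=3 f=6, (3,2) g=2 f=8, (3,4) g=2 f=6, (4,2) g=1 f=8, (4,4) g=1 f=6, (5,3) g=1 f=8]; closed=[(2,3), (3,3), (4,3)]

step 1: expand (2,3) (f=6, h=4) → closed; open now [(1,3) g=3 f=6, (2,2) g=3 f=8, (2,4) g=3 f=6, (3,2) g=2 f=8, (3,4) g=2 f=6, (4,2) g=1 f=8, (4,4) g=1 f=6, (5,3) g=1 f=8]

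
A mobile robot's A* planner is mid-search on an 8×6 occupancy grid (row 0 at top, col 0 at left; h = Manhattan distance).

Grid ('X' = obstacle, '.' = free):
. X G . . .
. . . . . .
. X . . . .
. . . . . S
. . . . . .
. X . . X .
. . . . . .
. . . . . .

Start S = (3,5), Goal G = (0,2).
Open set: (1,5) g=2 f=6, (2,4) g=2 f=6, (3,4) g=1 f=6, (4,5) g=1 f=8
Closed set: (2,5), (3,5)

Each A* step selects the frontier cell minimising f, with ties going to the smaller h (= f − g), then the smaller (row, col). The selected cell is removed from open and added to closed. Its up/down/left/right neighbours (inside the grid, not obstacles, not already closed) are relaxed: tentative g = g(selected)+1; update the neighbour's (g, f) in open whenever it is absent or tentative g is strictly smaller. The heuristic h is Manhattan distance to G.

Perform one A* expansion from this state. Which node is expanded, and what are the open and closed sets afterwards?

step 1: expand (1,5) (f=6, h=4) → closed; open now [(0,5) g=3 f=6, (1,4) g=3 f=6, (2,4) g=2 f=6, (3,4) g=1 f=6, (4,5) g=1 f=8]

expanded=(1,5); open=[(0,5) g=3 f=6, (1,4) g=3 f=6, (2,4) g=2 f=6, (3,4) g=1 f=6, (4,5) g=1 f=8]; closed=[(1,5), (2,5), (3,5)]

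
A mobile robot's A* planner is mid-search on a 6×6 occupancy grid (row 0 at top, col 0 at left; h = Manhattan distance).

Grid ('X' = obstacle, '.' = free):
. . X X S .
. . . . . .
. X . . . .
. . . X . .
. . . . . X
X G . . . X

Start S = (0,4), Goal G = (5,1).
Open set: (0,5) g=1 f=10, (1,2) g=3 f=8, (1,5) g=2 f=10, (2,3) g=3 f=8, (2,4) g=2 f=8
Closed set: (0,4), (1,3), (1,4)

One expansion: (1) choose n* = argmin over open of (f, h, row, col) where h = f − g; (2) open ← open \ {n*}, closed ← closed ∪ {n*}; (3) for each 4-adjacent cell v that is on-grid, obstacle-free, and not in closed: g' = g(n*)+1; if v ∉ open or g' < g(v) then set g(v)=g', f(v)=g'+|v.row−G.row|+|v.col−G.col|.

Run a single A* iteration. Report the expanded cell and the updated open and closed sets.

step 1: expand (1,2) (f=8, h=5) → closed; open now [(0,5) g=1 f=10, (1,1) g=4 f=8, (1,5) g=2 f=10, (2,2) g=4 f=8, (2,3) g=3 f=8, (2,4) g=2 f=8]

expanded=(1,2); open=[(0,5) g=1 f=10, (1,1) g=4 f=8, (1,5) g=2 f=10, (2,2) g=4 f=8, (2,3) g=3 f=8, (2,4) g=2 f=8]; closed=[(0,4), (1,2), (1,3), (1,4)]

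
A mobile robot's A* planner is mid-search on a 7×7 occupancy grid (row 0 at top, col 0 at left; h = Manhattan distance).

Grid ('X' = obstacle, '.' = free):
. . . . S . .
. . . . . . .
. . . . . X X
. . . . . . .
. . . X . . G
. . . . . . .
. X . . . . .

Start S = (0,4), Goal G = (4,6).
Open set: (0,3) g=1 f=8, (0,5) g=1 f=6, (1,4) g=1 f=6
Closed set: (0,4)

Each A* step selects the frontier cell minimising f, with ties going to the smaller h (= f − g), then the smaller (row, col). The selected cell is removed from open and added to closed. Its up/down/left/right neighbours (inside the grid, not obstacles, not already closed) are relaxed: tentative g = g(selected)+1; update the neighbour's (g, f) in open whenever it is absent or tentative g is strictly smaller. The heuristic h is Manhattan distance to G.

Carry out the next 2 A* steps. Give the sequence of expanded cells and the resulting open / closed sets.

order=[(0,5) → (0,6)]; open=[(0,3) g=1 f=8, (1,4) g=1 f=6, (1,5) g=2 f=6, (1,6) g=3 f=6]; closed=[(0,4), (0,5), (0,6)]

step 1: expand (0,5) (f=6, h=5) → closed; open now [(0,3) g=1 f=8, (0,6) g=2 f=6, (1,4) g=1 f=6, (1,5) g=2 f=6]
step 2: expand (0,6) (f=6, h=4) → closed; open now [(0,3) g=1 f=8, (1,4) g=1 f=6, (1,5) g=2 f=6, (1,6) g=3 f=6]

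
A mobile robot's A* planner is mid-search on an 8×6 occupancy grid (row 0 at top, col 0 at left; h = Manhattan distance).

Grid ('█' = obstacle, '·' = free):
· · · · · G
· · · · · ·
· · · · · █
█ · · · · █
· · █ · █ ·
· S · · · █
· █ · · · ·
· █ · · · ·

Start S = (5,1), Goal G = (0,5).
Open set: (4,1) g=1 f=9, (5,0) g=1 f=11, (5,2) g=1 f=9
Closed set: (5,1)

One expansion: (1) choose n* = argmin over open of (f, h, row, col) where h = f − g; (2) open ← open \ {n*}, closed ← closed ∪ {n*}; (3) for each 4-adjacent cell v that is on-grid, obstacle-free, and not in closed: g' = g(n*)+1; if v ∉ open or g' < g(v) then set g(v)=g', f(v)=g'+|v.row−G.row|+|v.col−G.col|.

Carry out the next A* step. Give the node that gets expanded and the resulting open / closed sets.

expanded=(4,1); open=[(3,1) g=2 f=9, (4,0) g=2 f=11, (5,0) g=1 f=11, (5,2) g=1 f=9]; closed=[(4,1), (5,1)]

step 1: expand (4,1) (f=9, h=8) → closed; open now [(3,1) g=2 f=9, (4,0) g=2 f=11, (5,0) g=1 f=11, (5,2) g=1 f=9]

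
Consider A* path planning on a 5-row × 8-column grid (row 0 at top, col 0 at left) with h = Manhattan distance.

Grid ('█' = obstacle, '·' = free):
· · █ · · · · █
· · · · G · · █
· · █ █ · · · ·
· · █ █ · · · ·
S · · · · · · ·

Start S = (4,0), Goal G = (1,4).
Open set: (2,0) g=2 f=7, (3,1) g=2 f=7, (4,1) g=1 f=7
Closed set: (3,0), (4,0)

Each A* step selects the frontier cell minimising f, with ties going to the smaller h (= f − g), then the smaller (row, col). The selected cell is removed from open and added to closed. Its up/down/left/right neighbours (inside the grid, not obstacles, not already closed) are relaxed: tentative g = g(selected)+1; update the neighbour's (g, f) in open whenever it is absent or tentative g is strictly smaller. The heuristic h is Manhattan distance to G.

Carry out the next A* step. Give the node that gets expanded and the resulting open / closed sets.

expanded=(2,0); open=[(1,0) g=3 f=7, (2,1) g=3 f=7, (3,1) g=2 f=7, (4,1) g=1 f=7]; closed=[(2,0), (3,0), (4,0)]

step 1: expand (2,0) (f=7, h=5) → closed; open now [(1,0) g=3 f=7, (2,1) g=3 f=7, (3,1) g=2 f=7, (4,1) g=1 f=7]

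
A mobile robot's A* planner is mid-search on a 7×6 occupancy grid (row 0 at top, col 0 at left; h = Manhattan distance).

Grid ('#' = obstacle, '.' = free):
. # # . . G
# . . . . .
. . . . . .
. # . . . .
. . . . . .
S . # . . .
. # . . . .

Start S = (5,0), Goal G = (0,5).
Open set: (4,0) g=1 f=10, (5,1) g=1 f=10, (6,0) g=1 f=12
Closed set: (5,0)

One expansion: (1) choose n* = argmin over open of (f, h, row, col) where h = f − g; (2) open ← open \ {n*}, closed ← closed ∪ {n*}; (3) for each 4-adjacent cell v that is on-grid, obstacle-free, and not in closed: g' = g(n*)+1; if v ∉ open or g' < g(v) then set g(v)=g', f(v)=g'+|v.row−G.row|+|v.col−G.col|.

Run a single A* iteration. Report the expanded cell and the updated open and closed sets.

expanded=(4,0); open=[(3,0) g=2 f=10, (4,1) g=2 f=10, (5,1) g=1 f=10, (6,0) g=1 f=12]; closed=[(4,0), (5,0)]

step 1: expand (4,0) (f=10, h=9) → closed; open now [(3,0) g=2 f=10, (4,1) g=2 f=10, (5,1) g=1 f=10, (6,0) g=1 f=12]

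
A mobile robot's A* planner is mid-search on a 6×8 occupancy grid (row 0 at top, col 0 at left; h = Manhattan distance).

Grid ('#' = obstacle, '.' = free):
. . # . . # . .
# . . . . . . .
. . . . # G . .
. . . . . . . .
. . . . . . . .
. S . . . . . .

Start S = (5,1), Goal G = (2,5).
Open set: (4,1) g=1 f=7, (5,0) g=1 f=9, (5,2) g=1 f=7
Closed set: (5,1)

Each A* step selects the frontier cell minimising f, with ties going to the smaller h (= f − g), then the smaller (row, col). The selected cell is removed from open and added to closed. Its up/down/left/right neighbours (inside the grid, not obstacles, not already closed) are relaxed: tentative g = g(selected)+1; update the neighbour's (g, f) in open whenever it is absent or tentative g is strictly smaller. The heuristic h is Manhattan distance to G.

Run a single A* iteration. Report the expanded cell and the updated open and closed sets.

expanded=(4,1); open=[(3,1) g=2 f=7, (4,0) g=2 f=9, (4,2) g=2 f=7, (5,0) g=1 f=9, (5,2) g=1 f=7]; closed=[(4,1), (5,1)]

step 1: expand (4,1) (f=7, h=6) → closed; open now [(3,1) g=2 f=7, (4,0) g=2 f=9, (4,2) g=2 f=7, (5,0) g=1 f=9, (5,2) g=1 f=7]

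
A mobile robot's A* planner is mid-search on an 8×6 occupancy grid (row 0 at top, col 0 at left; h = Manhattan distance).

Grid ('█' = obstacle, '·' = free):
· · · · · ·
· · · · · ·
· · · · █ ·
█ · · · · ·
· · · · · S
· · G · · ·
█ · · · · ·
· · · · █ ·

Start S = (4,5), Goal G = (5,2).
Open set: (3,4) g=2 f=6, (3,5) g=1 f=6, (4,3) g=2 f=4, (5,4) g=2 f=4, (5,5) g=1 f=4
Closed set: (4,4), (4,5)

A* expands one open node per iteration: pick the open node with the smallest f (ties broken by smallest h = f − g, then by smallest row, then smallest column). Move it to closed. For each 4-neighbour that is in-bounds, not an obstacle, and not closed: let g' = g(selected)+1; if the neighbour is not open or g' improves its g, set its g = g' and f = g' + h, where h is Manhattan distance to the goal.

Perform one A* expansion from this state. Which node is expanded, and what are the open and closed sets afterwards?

expanded=(4,3); open=[(3,3) g=3 f=6, (3,4) g=2 f=6, (3,5) g=1 f=6, (4,2) g=3 f=4, (5,3) g=3 f=4, (5,4) g=2 f=4, (5,5) g=1 f=4]; closed=[(4,3), (4,4), (4,5)]

step 1: expand (4,3) (f=4, h=2) → closed; open now [(3,3) g=3 f=6, (3,4) g=2 f=6, (3,5) g=1 f=6, (4,2) g=3 f=4, (5,3) g=3 f=4, (5,4) g=2 f=4, (5,5) g=1 f=4]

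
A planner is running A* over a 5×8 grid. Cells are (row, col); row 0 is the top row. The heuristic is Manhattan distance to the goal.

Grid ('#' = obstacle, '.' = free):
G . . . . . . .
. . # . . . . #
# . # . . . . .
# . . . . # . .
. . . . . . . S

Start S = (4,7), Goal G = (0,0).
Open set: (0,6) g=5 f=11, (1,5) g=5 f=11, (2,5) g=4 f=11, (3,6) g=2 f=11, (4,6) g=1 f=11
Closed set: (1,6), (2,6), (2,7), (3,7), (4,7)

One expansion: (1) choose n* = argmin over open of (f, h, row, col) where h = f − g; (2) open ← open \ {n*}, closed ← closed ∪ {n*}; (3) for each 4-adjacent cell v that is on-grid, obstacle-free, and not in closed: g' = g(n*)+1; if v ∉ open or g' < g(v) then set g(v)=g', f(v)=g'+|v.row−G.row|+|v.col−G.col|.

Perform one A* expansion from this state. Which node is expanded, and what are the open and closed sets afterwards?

step 1: expand (0,6) (f=11, h=6) → closed; open now [(0,5) g=6 f=11, (0,7) g=6 f=13, (1,5) g=5 f=11, (2,5) g=4 f=11, (3,6) g=2 f=11, (4,6) g=1 f=11]

expanded=(0,6); open=[(0,5) g=6 f=11, (0,7) g=6 f=13, (1,5) g=5 f=11, (2,5) g=4 f=11, (3,6) g=2 f=11, (4,6) g=1 f=11]; closed=[(0,6), (1,6), (2,6), (2,7), (3,7), (4,7)]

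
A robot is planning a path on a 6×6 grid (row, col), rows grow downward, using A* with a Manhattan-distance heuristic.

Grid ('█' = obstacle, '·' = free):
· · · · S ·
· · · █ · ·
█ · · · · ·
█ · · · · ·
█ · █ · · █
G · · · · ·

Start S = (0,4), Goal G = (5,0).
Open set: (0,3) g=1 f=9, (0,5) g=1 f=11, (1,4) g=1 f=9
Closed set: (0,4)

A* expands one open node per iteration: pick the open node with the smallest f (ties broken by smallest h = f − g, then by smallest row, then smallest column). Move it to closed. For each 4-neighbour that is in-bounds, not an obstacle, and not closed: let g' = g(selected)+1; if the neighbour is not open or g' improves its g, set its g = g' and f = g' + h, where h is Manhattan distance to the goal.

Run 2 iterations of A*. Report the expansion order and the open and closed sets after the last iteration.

step 1: expand (0,3) (f=9, h=8) → closed; open now [(0,2) g=2 f=9, (0,5) g=1 f=11, (1,4) g=1 f=9]
step 2: expand (0,2) (f=9, h=7) → closed; open now [(0,1) g=3 f=9, (0,5) g=1 f=11, (1,2) g=3 f=9, (1,4) g=1 f=9]

order=[(0,3) → (0,2)]; open=[(0,1) g=3 f=9, (0,5) g=1 f=11, (1,2) g=3 f=9, (1,4) g=1 f=9]; closed=[(0,2), (0,3), (0,4)]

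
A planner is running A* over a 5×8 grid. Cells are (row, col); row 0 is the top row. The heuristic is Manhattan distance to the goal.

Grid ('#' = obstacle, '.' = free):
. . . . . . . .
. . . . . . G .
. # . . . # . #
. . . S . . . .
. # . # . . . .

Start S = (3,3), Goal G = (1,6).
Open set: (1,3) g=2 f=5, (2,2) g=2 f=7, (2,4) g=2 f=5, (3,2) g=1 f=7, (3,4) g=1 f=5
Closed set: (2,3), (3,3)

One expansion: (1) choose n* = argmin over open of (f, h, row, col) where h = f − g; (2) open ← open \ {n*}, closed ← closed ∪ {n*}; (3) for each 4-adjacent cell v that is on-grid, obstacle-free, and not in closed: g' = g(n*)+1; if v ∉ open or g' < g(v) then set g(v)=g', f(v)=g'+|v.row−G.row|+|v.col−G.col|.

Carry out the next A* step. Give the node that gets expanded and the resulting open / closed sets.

expanded=(1,3); open=[(0,3) g=3 f=7, (1,2) g=3 f=7, (1,4) g=3 f=5, (2,2) g=2 f=7, (2,4) g=2 f=5, (3,2) g=1 f=7, (3,4) g=1 f=5]; closed=[(1,3), (2,3), (3,3)]

step 1: expand (1,3) (f=5, h=3) → closed; open now [(0,3) g=3 f=7, (1,2) g=3 f=7, (1,4) g=3 f=5, (2,2) g=2 f=7, (2,4) g=2 f=5, (3,2) g=1 f=7, (3,4) g=1 f=5]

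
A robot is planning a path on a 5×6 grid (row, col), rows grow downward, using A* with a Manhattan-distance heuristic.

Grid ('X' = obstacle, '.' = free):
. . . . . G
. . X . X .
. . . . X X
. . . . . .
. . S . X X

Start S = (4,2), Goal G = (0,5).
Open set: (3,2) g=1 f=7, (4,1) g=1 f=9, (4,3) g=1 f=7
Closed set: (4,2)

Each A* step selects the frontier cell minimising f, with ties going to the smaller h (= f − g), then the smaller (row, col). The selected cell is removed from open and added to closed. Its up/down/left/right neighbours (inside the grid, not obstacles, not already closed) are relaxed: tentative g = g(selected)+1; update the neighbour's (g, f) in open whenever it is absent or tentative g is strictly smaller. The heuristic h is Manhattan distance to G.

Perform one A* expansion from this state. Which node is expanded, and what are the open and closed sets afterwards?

step 1: expand (3,2) (f=7, h=6) → closed; open now [(2,2) g=2 f=7, (3,1) g=2 f=9, (3,3) g=2 f=7, (4,1) g=1 f=9, (4,3) g=1 f=7]

expanded=(3,2); open=[(2,2) g=2 f=7, (3,1) g=2 f=9, (3,3) g=2 f=7, (4,1) g=1 f=9, (4,3) g=1 f=7]; closed=[(3,2), (4,2)]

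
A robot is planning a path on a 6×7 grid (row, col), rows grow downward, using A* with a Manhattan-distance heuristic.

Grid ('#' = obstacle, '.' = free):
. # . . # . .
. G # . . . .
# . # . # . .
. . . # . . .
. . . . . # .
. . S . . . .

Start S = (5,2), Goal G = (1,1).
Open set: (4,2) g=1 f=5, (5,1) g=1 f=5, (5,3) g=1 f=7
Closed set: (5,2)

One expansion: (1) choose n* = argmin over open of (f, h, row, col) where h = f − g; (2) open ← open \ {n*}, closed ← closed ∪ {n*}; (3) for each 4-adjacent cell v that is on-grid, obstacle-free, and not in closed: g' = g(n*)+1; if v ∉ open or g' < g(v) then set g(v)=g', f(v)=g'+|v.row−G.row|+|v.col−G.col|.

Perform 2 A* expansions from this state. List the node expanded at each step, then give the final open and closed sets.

step 1: expand (4,2) (f=5, h=4) → closed; open now [(3,2) g=2 f=5, (4,1) g=2 f=5, (4,3) g=2 f=7, (5,1) g=1 f=5, (5,3) g=1 f=7]
step 2: expand (3,2) (f=5, h=3) → closed; open now [(3,1) g=3 f=5, (4,1) g=2 f=5, (4,3) g=2 f=7, (5,1) g=1 f=5, (5,3) g=1 f=7]

order=[(4,2) → (3,2)]; open=[(3,1) g=3 f=5, (4,1) g=2 f=5, (4,3) g=2 f=7, (5,1) g=1 f=5, (5,3) g=1 f=7]; closed=[(3,2), (4,2), (5,2)]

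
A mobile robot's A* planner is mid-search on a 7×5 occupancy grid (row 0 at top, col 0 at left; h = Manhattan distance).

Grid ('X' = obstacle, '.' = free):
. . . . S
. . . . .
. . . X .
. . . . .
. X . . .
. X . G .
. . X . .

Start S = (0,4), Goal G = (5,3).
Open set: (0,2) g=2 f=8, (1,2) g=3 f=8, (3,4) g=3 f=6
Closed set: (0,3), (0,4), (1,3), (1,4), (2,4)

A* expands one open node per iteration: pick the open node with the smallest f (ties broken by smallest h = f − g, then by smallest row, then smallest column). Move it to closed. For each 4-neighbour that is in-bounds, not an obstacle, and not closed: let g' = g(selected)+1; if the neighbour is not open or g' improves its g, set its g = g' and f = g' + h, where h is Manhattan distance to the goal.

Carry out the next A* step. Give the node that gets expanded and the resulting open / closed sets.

step 1: expand (3,4) (f=6, h=3) → closed; open now [(0,2) g=2 f=8, (1,2) g=3 f=8, (3,3) g=4 f=6, (4,4) g=4 f=6]

expanded=(3,4); open=[(0,2) g=2 f=8, (1,2) g=3 f=8, (3,3) g=4 f=6, (4,4) g=4 f=6]; closed=[(0,3), (0,4), (1,3), (1,4), (2,4), (3,4)]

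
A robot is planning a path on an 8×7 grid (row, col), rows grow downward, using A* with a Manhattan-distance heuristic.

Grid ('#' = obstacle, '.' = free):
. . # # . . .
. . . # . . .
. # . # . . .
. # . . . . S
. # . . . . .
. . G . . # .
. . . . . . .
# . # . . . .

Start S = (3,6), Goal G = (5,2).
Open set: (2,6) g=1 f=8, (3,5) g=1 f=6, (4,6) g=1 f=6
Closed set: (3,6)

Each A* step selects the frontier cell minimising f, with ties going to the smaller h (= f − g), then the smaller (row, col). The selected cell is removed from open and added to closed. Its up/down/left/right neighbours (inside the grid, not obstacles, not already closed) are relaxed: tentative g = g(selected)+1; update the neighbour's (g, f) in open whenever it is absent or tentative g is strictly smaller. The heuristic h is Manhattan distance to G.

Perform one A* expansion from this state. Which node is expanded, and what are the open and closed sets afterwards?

expanded=(3,5); open=[(2,5) g=2 f=8, (2,6) g=1 f=8, (3,4) g=2 f=6, (4,5) g=2 f=6, (4,6) g=1 f=6]; closed=[(3,5), (3,6)]

step 1: expand (3,5) (f=6, h=5) → closed; open now [(2,5) g=2 f=8, (2,6) g=1 f=8, (3,4) g=2 f=6, (4,5) g=2 f=6, (4,6) g=1 f=6]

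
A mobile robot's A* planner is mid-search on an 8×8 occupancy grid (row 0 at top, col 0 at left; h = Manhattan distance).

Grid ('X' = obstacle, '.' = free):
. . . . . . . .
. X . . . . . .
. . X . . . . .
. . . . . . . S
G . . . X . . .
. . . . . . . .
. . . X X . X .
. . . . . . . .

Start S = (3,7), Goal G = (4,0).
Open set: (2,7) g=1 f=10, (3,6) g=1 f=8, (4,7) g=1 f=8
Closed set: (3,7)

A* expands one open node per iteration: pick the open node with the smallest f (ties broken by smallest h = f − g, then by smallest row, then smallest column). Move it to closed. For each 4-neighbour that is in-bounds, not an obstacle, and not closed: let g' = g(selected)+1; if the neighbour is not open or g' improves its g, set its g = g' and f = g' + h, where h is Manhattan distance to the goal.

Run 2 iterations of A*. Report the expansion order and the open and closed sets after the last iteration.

order=[(3,6) → (3,5)]; open=[(2,5) g=3 f=10, (2,6) g=2 f=10, (2,7) g=1 f=10, (3,4) g=3 f=8, (4,5) g=3 f=8, (4,6) g=2 f=8, (4,7) g=1 f=8]; closed=[(3,5), (3,6), (3,7)]

step 1: expand (3,6) (f=8, h=7) → closed; open now [(2,6) g=2 f=10, (2,7) g=1 f=10, (3,5) g=2 f=8, (4,6) g=2 f=8, (4,7) g=1 f=8]
step 2: expand (3,5) (f=8, h=6) → closed; open now [(2,5) g=3 f=10, (2,6) g=2 f=10, (2,7) g=1 f=10, (3,4) g=3 f=8, (4,5) g=3 f=8, (4,6) g=2 f=8, (4,7) g=1 f=8]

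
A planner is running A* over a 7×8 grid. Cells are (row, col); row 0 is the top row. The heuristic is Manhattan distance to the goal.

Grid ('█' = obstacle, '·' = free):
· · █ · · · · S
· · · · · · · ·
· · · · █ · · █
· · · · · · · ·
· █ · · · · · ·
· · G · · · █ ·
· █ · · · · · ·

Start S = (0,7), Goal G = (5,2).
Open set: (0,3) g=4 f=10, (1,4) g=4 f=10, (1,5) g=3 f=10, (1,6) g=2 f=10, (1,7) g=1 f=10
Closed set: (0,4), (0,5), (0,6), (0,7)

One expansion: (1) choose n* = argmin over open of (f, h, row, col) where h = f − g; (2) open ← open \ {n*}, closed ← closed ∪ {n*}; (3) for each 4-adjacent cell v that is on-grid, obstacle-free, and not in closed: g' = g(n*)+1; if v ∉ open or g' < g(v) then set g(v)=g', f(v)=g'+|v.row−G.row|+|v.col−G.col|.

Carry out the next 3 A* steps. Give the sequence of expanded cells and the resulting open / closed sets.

order=[(0,3) → (1,3) → (1,2)]; open=[(1,1) g=7 f=12, (1,4) g=4 f=10, (1,5) g=3 f=10, (1,6) g=2 f=10, (1,7) g=1 f=10, (2,2) g=7 f=10, (2,3) g=6 f=10]; closed=[(0,3), (0,4), (0,5), (0,6), (0,7), (1,2), (1,3)]

step 1: expand (0,3) (f=10, h=6) → closed; open now [(1,3) g=5 f=10, (1,4) g=4 f=10, (1,5) g=3 f=10, (1,6) g=2 f=10, (1,7) g=1 f=10]
step 2: expand (1,3) (f=10, h=5) → closed; open now [(1,2) g=6 f=10, (1,4) g=4 f=10, (1,5) g=3 f=10, (1,6) g=2 f=10, (1,7) g=1 f=10, (2,3) g=6 f=10]
step 3: expand (1,2) (f=10, h=4) → closed; open now [(1,1) g=7 f=12, (1,4) g=4 f=10, (1,5) g=3 f=10, (1,6) g=2 f=10, (1,7) g=1 f=10, (2,2) g=7 f=10, (2,3) g=6 f=10]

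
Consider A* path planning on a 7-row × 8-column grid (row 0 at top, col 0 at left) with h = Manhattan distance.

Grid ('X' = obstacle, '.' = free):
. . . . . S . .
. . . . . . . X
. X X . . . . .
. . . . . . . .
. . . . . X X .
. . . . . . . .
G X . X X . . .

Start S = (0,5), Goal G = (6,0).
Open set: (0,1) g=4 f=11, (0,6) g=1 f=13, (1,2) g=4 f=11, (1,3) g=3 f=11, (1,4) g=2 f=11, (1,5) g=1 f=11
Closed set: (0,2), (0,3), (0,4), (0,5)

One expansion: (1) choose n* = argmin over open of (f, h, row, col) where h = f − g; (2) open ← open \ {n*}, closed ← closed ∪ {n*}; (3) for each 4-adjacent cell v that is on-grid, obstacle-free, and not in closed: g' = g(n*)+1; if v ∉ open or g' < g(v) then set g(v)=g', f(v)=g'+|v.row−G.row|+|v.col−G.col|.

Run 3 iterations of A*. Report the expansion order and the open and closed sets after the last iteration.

order=[(0,1) → (0,0) → (1,0)]; open=[(0,6) g=1 f=13, (1,1) g=5 f=11, (1,2) g=4 f=11, (1,3) g=3 f=11, (1,4) g=2 f=11, (1,5) g=1 f=11, (2,0) g=7 f=11]; closed=[(0,0), (0,1), (0,2), (0,3), (0,4), (0,5), (1,0)]

step 1: expand (0,1) (f=11, h=7) → closed; open now [(0,0) g=5 f=11, (0,6) g=1 f=13, (1,1) g=5 f=11, (1,2) g=4 f=11, (1,3) g=3 f=11, (1,4) g=2 f=11, (1,5) g=1 f=11]
step 2: expand (0,0) (f=11, h=6) → closed; open now [(0,6) g=1 f=13, (1,0) g=6 f=11, (1,1) g=5 f=11, (1,2) g=4 f=11, (1,3) g=3 f=11, (1,4) g=2 f=11, (1,5) g=1 f=11]
step 3: expand (1,0) (f=11, h=5) → closed; open now [(0,6) g=1 f=13, (1,1) g=5 f=11, (1,2) g=4 f=11, (1,3) g=3 f=11, (1,4) g=2 f=11, (1,5) g=1 f=11, (2,0) g=7 f=11]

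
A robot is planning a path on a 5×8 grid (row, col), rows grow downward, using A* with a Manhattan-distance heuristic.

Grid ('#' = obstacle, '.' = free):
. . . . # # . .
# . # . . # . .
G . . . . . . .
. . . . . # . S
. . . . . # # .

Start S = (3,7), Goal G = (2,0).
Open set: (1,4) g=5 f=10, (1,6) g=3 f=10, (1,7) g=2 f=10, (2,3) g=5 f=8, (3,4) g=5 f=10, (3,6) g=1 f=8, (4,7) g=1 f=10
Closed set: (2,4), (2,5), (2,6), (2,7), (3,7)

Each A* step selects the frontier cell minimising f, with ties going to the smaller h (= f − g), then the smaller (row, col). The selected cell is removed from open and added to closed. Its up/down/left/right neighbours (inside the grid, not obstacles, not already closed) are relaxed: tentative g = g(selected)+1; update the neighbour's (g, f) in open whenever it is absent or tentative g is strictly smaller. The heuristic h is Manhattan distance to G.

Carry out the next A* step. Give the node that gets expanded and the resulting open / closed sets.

expanded=(2,3); open=[(1,3) g=6 f=10, (1,4) g=5 f=10, (1,6) g=3 f=10, (1,7) g=2 f=10, (2,2) g=6 f=8, (3,3) g=6 f=10, (3,4) g=5 f=10, (3,6) g=1 f=8, (4,7) g=1 f=10]; closed=[(2,3), (2,4), (2,5), (2,6), (2,7), (3,7)]

step 1: expand (2,3) (f=8, h=3) → closed; open now [(1,3) g=6 f=10, (1,4) g=5 f=10, (1,6) g=3 f=10, (1,7) g=2 f=10, (2,2) g=6 f=8, (3,3) g=6 f=10, (3,4) g=5 f=10, (3,6) g=1 f=8, (4,7) g=1 f=10]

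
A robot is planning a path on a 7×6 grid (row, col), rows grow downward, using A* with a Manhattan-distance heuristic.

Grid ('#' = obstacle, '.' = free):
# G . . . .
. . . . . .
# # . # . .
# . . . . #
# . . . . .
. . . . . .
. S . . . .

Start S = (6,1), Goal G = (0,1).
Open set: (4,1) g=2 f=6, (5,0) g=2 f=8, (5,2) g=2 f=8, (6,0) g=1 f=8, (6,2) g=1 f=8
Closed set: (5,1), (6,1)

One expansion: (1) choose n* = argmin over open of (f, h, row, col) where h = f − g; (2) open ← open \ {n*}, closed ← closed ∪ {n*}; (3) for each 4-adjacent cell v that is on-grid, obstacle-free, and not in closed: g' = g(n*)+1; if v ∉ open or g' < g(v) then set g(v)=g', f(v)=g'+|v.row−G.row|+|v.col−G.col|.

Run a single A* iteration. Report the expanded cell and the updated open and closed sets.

expanded=(4,1); open=[(3,1) g=3 f=6, (4,2) g=3 f=8, (5,0) g=2 f=8, (5,2) g=2 f=8, (6,0) g=1 f=8, (6,2) g=1 f=8]; closed=[(4,1), (5,1), (6,1)]

step 1: expand (4,1) (f=6, h=4) → closed; open now [(3,1) g=3 f=6, (4,2) g=3 f=8, (5,0) g=2 f=8, (5,2) g=2 f=8, (6,0) g=1 f=8, (6,2) g=1 f=8]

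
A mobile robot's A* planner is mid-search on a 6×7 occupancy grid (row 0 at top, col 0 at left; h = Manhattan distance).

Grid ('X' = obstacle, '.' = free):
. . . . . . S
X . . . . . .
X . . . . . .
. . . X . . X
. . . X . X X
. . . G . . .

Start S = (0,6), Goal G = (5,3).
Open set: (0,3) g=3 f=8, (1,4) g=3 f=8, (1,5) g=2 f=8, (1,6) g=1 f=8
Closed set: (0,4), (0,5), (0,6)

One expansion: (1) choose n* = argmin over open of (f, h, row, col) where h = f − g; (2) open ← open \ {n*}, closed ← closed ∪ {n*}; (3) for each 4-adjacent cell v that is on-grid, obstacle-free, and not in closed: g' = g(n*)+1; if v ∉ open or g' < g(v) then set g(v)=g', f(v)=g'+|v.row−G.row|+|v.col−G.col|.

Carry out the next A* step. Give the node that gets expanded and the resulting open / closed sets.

expanded=(0,3); open=[(0,2) g=4 f=10, (1,3) g=4 f=8, (1,4) g=3 f=8, (1,5) g=2 f=8, (1,6) g=1 f=8]; closed=[(0,3), (0,4), (0,5), (0,6)]

step 1: expand (0,3) (f=8, h=5) → closed; open now [(0,2) g=4 f=10, (1,3) g=4 f=8, (1,4) g=3 f=8, (1,5) g=2 f=8, (1,6) g=1 f=8]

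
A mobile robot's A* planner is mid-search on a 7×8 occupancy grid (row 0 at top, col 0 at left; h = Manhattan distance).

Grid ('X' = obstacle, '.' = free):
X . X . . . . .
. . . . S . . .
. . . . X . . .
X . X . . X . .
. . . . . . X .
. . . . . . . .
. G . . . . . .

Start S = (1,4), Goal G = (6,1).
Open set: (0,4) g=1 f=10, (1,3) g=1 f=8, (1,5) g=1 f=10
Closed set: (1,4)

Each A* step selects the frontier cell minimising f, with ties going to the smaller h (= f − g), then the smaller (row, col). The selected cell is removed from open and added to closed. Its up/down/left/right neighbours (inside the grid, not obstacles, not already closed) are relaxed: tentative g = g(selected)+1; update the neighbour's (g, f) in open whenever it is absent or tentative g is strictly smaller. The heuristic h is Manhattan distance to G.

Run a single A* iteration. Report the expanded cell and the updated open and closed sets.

step 1: expand (1,3) (f=8, h=7) → closed; open now [(0,3) g=2 f=10, (0,4) g=1 f=10, (1,2) g=2 f=8, (1,5) g=1 f=10, (2,3) g=2 f=8]

expanded=(1,3); open=[(0,3) g=2 f=10, (0,4) g=1 f=10, (1,2) g=2 f=8, (1,5) g=1 f=10, (2,3) g=2 f=8]; closed=[(1,3), (1,4)]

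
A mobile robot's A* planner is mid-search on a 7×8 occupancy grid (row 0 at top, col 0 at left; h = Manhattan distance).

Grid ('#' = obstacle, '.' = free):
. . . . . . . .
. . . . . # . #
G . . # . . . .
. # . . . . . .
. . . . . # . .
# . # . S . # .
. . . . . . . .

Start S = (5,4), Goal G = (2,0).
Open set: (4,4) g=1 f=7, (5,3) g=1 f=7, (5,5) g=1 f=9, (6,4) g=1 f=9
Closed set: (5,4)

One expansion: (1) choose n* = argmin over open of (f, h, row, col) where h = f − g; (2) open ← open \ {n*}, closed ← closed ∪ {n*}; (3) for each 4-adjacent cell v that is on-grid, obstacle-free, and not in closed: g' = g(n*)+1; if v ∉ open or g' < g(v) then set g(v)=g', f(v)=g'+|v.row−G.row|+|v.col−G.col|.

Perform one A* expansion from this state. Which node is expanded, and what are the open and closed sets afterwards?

step 1: expand (4,4) (f=7, h=6) → closed; open now [(3,4) g=2 f=7, (4,3) g=2 f=7, (5,3) g=1 f=7, (5,5) g=1 f=9, (6,4) g=1 f=9]

expanded=(4,4); open=[(3,4) g=2 f=7, (4,3) g=2 f=7, (5,3) g=1 f=7, (5,5) g=1 f=9, (6,4) g=1 f=9]; closed=[(4,4), (5,4)]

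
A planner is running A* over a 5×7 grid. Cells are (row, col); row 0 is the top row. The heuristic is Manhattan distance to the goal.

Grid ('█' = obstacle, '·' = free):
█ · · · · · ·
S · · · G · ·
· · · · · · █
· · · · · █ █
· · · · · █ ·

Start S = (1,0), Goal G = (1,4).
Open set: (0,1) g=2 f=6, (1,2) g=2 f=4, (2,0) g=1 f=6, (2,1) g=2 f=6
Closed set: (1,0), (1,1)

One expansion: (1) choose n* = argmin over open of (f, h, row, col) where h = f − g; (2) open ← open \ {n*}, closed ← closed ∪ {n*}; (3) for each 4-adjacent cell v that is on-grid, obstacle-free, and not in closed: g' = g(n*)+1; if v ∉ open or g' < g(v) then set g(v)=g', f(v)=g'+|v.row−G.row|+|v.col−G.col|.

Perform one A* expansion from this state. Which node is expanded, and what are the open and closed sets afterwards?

step 1: expand (1,2) (f=4, h=2) → closed; open now [(0,1) g=2 f=6, (0,2) g=3 f=6, (1,3) g=3 f=4, (2,0) g=1 f=6, (2,1) g=2 f=6, (2,2) g=3 f=6]

expanded=(1,2); open=[(0,1) g=2 f=6, (0,2) g=3 f=6, (1,3) g=3 f=4, (2,0) g=1 f=6, (2,1) g=2 f=6, (2,2) g=3 f=6]; closed=[(1,0), (1,1), (1,2)]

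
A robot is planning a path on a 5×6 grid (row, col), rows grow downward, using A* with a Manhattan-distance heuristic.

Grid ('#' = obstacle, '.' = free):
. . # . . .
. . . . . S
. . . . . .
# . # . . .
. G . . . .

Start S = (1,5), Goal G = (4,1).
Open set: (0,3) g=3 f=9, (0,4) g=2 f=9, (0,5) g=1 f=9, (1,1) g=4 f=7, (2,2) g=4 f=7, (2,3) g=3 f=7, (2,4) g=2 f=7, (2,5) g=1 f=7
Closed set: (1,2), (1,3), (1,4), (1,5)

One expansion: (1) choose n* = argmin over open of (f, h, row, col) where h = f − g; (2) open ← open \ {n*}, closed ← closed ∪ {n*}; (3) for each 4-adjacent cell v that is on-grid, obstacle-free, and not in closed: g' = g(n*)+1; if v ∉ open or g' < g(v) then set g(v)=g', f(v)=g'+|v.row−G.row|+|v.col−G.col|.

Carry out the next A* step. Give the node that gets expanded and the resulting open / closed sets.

step 1: expand (1,1) (f=7, h=3) → closed; open now [(0,1) g=5 f=9, (0,3) g=3 f=9, (0,4) g=2 f=9, (0,5) g=1 f=9, (1,0) g=5 f=9, (2,1) g=5 f=7, (2,2) g=4 f=7, (2,3) g=3 f=7, (2,4) g=2 f=7, (2,5) g=1 f=7]

expanded=(1,1); open=[(0,1) g=5 f=9, (0,3) g=3 f=9, (0,4) g=2 f=9, (0,5) g=1 f=9, (1,0) g=5 f=9, (2,1) g=5 f=7, (2,2) g=4 f=7, (2,3) g=3 f=7, (2,4) g=2 f=7, (2,5) g=1 f=7]; closed=[(1,1), (1,2), (1,3), (1,4), (1,5)]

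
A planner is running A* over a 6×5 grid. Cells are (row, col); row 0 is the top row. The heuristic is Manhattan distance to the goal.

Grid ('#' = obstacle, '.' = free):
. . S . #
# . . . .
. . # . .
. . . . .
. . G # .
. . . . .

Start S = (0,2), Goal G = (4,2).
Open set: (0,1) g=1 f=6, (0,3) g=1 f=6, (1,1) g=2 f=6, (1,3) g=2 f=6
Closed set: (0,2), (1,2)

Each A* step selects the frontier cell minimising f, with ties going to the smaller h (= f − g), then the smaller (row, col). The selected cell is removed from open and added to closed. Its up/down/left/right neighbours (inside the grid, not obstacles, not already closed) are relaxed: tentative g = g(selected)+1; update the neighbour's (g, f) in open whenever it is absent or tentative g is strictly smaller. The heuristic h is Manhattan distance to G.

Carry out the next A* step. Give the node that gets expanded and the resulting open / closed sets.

expanded=(1,1); open=[(0,1) g=1 f=6, (0,3) g=1 f=6, (1,3) g=2 f=6, (2,1) g=3 f=6]; closed=[(0,2), (1,1), (1,2)]

step 1: expand (1,1) (f=6, h=4) → closed; open now [(0,1) g=1 f=6, (0,3) g=1 f=6, (1,3) g=2 f=6, (2,1) g=3 f=6]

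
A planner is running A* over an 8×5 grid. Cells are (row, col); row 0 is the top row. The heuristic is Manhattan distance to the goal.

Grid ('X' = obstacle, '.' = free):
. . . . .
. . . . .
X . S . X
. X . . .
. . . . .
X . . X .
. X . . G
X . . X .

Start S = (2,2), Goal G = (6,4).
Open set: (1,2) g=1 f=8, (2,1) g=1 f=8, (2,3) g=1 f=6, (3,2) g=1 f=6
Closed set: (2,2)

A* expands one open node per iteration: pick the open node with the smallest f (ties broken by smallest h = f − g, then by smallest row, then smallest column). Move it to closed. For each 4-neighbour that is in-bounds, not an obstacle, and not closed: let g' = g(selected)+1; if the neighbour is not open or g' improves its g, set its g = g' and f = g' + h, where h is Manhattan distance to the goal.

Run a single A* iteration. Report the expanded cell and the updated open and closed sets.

step 1: expand (2,3) (f=6, h=5) → closed; open now [(1,2) g=1 f=8, (1,3) g=2 f=8, (2,1) g=1 f=8, (3,2) g=1 f=6, (3,3) g=2 f=6]

expanded=(2,3); open=[(1,2) g=1 f=8, (1,3) g=2 f=8, (2,1) g=1 f=8, (3,2) g=1 f=6, (3,3) g=2 f=6]; closed=[(2,2), (2,3)]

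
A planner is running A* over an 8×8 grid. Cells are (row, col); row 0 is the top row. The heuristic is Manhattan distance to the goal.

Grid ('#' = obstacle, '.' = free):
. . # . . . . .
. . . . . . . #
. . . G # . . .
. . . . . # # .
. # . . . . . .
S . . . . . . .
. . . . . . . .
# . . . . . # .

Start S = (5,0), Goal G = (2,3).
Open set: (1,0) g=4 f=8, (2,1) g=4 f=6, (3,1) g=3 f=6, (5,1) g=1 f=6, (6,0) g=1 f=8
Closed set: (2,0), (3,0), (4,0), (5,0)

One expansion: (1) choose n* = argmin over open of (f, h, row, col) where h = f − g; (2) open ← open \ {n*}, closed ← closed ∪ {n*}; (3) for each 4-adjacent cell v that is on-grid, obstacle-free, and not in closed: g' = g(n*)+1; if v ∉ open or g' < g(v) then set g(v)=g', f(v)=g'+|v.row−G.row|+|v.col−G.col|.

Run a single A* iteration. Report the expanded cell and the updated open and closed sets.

expanded=(2,1); open=[(1,0) g=4 f=8, (1,1) g=5 f=8, (2,2) g=5 f=6, (3,1) g=3 f=6, (5,1) g=1 f=6, (6,0) g=1 f=8]; closed=[(2,0), (2,1), (3,0), (4,0), (5,0)]

step 1: expand (2,1) (f=6, h=2) → closed; open now [(1,0) g=4 f=8, (1,1) g=5 f=8, (2,2) g=5 f=6, (3,1) g=3 f=6, (5,1) g=1 f=6, (6,0) g=1 f=8]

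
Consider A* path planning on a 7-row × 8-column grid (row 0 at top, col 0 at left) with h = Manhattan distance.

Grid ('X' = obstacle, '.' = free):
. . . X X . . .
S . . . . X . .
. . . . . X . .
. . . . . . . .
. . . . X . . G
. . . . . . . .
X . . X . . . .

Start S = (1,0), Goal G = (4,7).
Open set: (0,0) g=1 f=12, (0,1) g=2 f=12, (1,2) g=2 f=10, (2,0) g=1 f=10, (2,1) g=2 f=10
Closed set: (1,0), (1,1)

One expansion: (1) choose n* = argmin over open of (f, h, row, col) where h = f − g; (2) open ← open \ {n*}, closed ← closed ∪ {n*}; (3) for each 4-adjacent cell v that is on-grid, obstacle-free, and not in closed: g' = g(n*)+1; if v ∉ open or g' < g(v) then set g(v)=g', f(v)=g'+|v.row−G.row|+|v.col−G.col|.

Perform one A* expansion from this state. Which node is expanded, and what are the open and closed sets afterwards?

expanded=(1,2); open=[(0,0) g=1 f=12, (0,1) g=2 f=12, (0,2) g=3 f=12, (1,3) g=3 f=10, (2,0) g=1 f=10, (2,1) g=2 f=10, (2,2) g=3 f=10]; closed=[(1,0), (1,1), (1,2)]

step 1: expand (1,2) (f=10, h=8) → closed; open now [(0,0) g=1 f=12, (0,1) g=2 f=12, (0,2) g=3 f=12, (1,3) g=3 f=10, (2,0) g=1 f=10, (2,1) g=2 f=10, (2,2) g=3 f=10]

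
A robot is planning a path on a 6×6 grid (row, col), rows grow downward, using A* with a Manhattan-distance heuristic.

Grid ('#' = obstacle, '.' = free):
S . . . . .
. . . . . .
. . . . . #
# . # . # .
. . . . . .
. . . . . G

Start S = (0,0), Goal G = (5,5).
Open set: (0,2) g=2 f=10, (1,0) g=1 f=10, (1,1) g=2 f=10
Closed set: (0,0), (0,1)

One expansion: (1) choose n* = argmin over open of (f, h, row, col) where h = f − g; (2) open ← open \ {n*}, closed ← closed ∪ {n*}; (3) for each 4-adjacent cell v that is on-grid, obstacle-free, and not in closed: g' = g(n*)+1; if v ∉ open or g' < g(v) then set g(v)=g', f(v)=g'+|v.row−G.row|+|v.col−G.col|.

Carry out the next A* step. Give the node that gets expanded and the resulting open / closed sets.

expanded=(0,2); open=[(0,3) g=3 f=10, (1,0) g=1 f=10, (1,1) g=2 f=10, (1,2) g=3 f=10]; closed=[(0,0), (0,1), (0,2)]

step 1: expand (0,2) (f=10, h=8) → closed; open now [(0,3) g=3 f=10, (1,0) g=1 f=10, (1,1) g=2 f=10, (1,2) g=3 f=10]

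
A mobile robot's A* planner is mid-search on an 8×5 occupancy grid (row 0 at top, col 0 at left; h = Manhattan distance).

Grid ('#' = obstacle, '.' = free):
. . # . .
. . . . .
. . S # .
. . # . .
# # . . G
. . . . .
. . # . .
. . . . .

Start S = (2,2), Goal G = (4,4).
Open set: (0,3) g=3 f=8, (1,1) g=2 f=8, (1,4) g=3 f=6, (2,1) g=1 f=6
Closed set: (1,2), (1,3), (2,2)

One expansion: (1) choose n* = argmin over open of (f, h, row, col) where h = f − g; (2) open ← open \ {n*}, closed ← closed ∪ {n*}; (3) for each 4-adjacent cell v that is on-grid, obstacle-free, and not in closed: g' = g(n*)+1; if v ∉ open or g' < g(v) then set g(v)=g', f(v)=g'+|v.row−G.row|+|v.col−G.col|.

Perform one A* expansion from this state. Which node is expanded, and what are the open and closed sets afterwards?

step 1: expand (1,4) (f=6, h=3) → closed; open now [(0,3) g=3 f=8, (0,4) g=4 f=8, (1,1) g=2 f=8, (2,1) g=1 f=6, (2,4) g=4 f=6]

expanded=(1,4); open=[(0,3) g=3 f=8, (0,4) g=4 f=8, (1,1) g=2 f=8, (2,1) g=1 f=6, (2,4) g=4 f=6]; closed=[(1,2), (1,3), (1,4), (2,2)]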